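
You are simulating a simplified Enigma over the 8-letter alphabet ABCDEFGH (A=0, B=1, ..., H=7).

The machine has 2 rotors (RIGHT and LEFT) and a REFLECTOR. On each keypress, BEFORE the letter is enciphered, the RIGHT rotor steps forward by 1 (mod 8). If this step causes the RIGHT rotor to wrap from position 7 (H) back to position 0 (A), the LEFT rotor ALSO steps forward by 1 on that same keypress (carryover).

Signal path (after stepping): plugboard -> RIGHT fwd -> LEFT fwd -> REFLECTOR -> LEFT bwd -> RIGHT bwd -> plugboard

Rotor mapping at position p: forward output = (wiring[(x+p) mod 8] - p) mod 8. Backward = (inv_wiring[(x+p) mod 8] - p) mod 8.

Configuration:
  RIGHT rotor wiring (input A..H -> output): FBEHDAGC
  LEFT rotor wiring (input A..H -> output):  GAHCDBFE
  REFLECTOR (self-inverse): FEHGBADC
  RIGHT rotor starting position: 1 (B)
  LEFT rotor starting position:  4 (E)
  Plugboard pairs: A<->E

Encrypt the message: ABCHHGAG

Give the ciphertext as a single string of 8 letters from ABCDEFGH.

Char 1 ('A'): step: R->2, L=4; A->plug->E->R->E->L->C->refl->H->L'->A->R'->F->plug->F
Char 2 ('B'): step: R->3, L=4; B->plug->B->R->A->L->H->refl->C->L'->E->R'->A->plug->E
Char 3 ('C'): step: R->4, L=4; C->plug->C->R->C->L->B->refl->E->L'->F->R'->F->plug->F
Char 4 ('H'): step: R->5, L=4; H->plug->H->R->G->L->D->refl->G->L'->H->R'->F->plug->F
Char 5 ('H'): step: R->6, L=4; H->plug->H->R->C->L->B->refl->E->L'->F->R'->G->plug->G
Char 6 ('G'): step: R->7, L=4; G->plug->G->R->B->L->F->refl->A->L'->D->R'->A->plug->E
Char 7 ('A'): step: R->0, L->5 (L advanced); A->plug->E->R->D->L->B->refl->E->L'->A->R'->F->plug->F
Char 8 ('G'): step: R->1, L=5; G->plug->G->R->B->L->A->refl->F->L'->G->R'->C->plug->C

Answer: FEFFGEFC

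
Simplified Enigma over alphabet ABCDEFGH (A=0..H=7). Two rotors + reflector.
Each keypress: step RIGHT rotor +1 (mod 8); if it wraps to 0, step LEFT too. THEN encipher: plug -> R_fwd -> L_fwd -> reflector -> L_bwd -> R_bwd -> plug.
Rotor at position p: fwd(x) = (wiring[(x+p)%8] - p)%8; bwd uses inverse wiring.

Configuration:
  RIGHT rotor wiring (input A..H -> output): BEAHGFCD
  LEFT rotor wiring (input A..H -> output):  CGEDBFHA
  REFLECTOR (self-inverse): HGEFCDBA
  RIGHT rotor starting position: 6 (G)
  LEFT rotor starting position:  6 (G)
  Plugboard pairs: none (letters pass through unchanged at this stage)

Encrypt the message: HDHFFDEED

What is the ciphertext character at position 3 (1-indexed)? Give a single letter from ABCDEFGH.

Char 1 ('H'): step: R->7, L=6; H->plug->H->R->D->L->A->refl->H->L'->H->R'->F->plug->F
Char 2 ('D'): step: R->0, L->7 (L advanced); D->plug->D->R->H->L->A->refl->H->L'->C->R'->G->plug->G
Char 3 ('H'): step: R->1, L=7; H->plug->H->R->A->L->B->refl->G->L'->G->R'->C->plug->C

C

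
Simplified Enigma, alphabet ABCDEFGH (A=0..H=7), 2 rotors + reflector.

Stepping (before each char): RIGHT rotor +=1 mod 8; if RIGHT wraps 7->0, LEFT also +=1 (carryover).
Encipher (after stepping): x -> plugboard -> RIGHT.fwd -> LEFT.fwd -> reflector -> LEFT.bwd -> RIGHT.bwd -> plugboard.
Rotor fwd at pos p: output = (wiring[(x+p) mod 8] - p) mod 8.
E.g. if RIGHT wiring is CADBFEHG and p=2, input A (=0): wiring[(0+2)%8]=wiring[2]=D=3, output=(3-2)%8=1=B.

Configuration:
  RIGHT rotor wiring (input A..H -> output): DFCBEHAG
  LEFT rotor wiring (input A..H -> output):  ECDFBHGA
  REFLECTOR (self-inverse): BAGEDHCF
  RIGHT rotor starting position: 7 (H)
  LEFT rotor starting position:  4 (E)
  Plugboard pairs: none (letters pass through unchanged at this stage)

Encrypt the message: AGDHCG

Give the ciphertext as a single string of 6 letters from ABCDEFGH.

Answer: ECAGBB

Derivation:
Char 1 ('A'): step: R->0, L->5 (L advanced); A->plug->A->R->D->L->H->refl->F->L'->E->R'->E->plug->E
Char 2 ('G'): step: R->1, L=5; G->plug->G->R->F->L->G->refl->C->L'->A->R'->C->plug->C
Char 3 ('D'): step: R->2, L=5; D->plug->D->R->F->L->G->refl->C->L'->A->R'->A->plug->A
Char 4 ('H'): step: R->3, L=5; H->plug->H->R->H->L->E->refl->D->L'->C->R'->G->plug->G
Char 5 ('C'): step: R->4, L=5; C->plug->C->R->E->L->F->refl->H->L'->D->R'->B->plug->B
Char 6 ('G'): step: R->5, L=5; G->plug->G->R->E->L->F->refl->H->L'->D->R'->B->plug->B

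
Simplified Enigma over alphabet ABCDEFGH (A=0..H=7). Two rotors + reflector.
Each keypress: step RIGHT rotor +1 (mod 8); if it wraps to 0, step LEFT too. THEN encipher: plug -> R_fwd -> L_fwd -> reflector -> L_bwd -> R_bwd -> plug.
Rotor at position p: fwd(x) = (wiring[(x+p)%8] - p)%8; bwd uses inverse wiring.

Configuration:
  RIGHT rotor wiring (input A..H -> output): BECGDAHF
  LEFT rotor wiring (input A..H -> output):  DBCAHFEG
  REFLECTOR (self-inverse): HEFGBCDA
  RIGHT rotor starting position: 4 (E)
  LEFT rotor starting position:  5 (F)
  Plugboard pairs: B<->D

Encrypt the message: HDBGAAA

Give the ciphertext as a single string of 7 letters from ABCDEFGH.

Answer: AGAAHFD

Derivation:
Char 1 ('H'): step: R->5, L=5; H->plug->H->R->G->L->D->refl->G->L'->D->R'->A->plug->A
Char 2 ('D'): step: R->6, L=5; D->plug->B->R->H->L->C->refl->F->L'->F->R'->G->plug->G
Char 3 ('B'): step: R->7, L=5; B->plug->D->R->D->L->G->refl->D->L'->G->R'->A->plug->A
Char 4 ('G'): step: R->0, L->6 (L advanced); G->plug->G->R->H->L->H->refl->A->L'->B->R'->A->plug->A
Char 5 ('A'): step: R->1, L=6; A->plug->A->R->D->L->D->refl->G->L'->A->R'->H->plug->H
Char 6 ('A'): step: R->2, L=6; A->plug->A->R->A->L->G->refl->D->L'->D->R'->F->plug->F
Char 7 ('A'): step: R->3, L=6; A->plug->A->R->D->L->D->refl->G->L'->A->R'->B->plug->D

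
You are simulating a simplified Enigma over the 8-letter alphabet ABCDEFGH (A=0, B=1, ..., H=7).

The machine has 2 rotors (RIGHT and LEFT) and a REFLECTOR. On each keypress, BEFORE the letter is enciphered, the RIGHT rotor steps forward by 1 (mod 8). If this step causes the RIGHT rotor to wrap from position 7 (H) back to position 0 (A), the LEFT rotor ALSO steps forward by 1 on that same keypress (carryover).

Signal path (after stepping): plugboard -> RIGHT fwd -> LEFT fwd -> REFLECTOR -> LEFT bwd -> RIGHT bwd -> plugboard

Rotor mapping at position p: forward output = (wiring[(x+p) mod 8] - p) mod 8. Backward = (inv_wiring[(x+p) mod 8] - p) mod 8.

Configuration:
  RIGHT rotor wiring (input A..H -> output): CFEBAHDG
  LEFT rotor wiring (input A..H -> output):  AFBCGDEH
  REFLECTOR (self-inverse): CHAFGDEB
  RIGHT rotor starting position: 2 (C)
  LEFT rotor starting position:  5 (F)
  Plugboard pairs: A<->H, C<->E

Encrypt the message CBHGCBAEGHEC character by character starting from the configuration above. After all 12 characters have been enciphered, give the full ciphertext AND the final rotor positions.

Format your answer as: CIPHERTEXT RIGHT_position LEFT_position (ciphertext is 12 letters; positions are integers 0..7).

Answer: HCGEACBHHEAG 6 6

Derivation:
Char 1 ('C'): step: R->3, L=5; C->plug->E->R->D->L->D->refl->F->L'->G->R'->A->plug->H
Char 2 ('B'): step: R->4, L=5; B->plug->B->R->D->L->D->refl->F->L'->G->R'->E->plug->C
Char 3 ('H'): step: R->5, L=5; H->plug->A->R->C->L->C->refl->A->L'->E->R'->G->plug->G
Char 4 ('G'): step: R->6, L=5; G->plug->G->R->C->L->C->refl->A->L'->E->R'->C->plug->E
Char 5 ('C'): step: R->7, L=5; C->plug->E->R->C->L->C->refl->A->L'->E->R'->H->plug->A
Char 6 ('B'): step: R->0, L->6 (L advanced); B->plug->B->R->F->L->E->refl->G->L'->A->R'->E->plug->C
Char 7 ('A'): step: R->1, L=6; A->plug->H->R->B->L->B->refl->H->L'->D->R'->B->plug->B
Char 8 ('E'): step: R->2, L=6; E->plug->C->R->G->L->A->refl->C->L'->C->R'->A->plug->H
Char 9 ('G'): step: R->3, L=6; G->plug->G->R->C->L->C->refl->A->L'->G->R'->A->plug->H
Char 10 ('H'): step: R->4, L=6; H->plug->A->R->E->L->D->refl->F->L'->H->R'->C->plug->E
Char 11 ('E'): step: R->5, L=6; E->plug->C->R->B->L->B->refl->H->L'->D->R'->H->plug->A
Char 12 ('C'): step: R->6, L=6; C->plug->E->R->G->L->A->refl->C->L'->C->R'->G->plug->G
Final: ciphertext=HCGEACBHHEAG, RIGHT=6, LEFT=6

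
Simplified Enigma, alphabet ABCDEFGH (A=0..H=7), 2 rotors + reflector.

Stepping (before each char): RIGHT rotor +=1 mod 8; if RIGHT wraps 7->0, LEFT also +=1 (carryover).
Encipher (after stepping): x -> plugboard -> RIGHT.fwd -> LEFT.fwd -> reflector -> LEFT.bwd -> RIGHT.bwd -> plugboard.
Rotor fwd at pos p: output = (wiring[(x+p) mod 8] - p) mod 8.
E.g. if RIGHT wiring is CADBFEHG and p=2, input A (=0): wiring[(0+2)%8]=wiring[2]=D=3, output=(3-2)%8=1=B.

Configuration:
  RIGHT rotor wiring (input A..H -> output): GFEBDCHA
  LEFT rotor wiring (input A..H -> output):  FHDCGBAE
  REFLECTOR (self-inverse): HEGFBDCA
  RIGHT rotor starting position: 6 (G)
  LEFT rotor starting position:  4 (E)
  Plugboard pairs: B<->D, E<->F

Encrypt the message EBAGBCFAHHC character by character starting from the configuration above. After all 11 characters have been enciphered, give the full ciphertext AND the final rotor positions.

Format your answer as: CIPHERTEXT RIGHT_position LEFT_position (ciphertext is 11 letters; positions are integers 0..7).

Answer: FAHFFFEFDBF 1 6

Derivation:
Char 1 ('E'): step: R->7, L=4; E->plug->F->R->E->L->B->refl->E->L'->C->R'->E->plug->F
Char 2 ('B'): step: R->0, L->5 (L advanced); B->plug->D->R->B->L->D->refl->F->L'->G->R'->A->plug->A
Char 3 ('A'): step: R->1, L=5; A->plug->A->R->E->L->C->refl->G->L'->F->R'->H->plug->H
Char 4 ('G'): step: R->2, L=5; G->plug->G->R->E->L->C->refl->G->L'->F->R'->E->plug->F
Char 5 ('B'): step: R->3, L=5; B->plug->D->R->E->L->C->refl->G->L'->F->R'->E->plug->F
Char 6 ('C'): step: R->4, L=5; C->plug->C->R->D->L->A->refl->H->L'->C->R'->E->plug->F
Char 7 ('F'): step: R->5, L=5; F->plug->E->R->A->L->E->refl->B->L'->H->R'->F->plug->E
Char 8 ('A'): step: R->6, L=5; A->plug->A->R->B->L->D->refl->F->L'->G->R'->E->plug->F
Char 9 ('H'): step: R->7, L=5; H->plug->H->R->A->L->E->refl->B->L'->H->R'->B->plug->D
Char 10 ('H'): step: R->0, L->6 (L advanced); H->plug->H->R->A->L->C->refl->G->L'->B->R'->D->plug->B
Char 11 ('C'): step: R->1, L=6; C->plug->C->R->A->L->C->refl->G->L'->B->R'->E->plug->F
Final: ciphertext=FAHFFFEFDBF, RIGHT=1, LEFT=6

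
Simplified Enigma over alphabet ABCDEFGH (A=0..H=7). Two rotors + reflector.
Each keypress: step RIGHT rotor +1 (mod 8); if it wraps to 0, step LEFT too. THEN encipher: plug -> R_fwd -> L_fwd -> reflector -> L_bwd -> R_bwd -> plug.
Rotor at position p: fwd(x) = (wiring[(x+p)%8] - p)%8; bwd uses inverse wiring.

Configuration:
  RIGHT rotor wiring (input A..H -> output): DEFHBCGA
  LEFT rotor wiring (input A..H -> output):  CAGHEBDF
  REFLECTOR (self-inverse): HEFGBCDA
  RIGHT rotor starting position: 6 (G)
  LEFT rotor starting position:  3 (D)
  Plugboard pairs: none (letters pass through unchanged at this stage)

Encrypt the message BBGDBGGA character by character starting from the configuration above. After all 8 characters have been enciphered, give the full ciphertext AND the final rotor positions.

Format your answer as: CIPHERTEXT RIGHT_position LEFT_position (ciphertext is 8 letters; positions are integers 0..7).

Char 1 ('B'): step: R->7, L=3; B->plug->B->R->E->L->C->refl->F->L'->G->R'->D->plug->D
Char 2 ('B'): step: R->0, L->4 (L advanced); B->plug->B->R->E->L->G->refl->D->L'->H->R'->D->plug->D
Char 3 ('G'): step: R->1, L=4; G->plug->G->R->H->L->D->refl->G->L'->E->R'->B->plug->B
Char 4 ('D'): step: R->2, L=4; D->plug->D->R->A->L->A->refl->H->L'->C->R'->H->plug->H
Char 5 ('B'): step: R->3, L=4; B->plug->B->R->G->L->C->refl->F->L'->B->R'->G->plug->G
Char 6 ('G'): step: R->4, L=4; G->plug->G->R->B->L->F->refl->C->L'->G->R'->B->plug->B
Char 7 ('G'): step: R->5, L=4; G->plug->G->R->C->L->H->refl->A->L'->A->R'->F->plug->F
Char 8 ('A'): step: R->6, L=4; A->plug->A->R->A->L->A->refl->H->L'->C->R'->B->plug->B
Final: ciphertext=DDBHGBFB, RIGHT=6, LEFT=4

Answer: DDBHGBFB 6 4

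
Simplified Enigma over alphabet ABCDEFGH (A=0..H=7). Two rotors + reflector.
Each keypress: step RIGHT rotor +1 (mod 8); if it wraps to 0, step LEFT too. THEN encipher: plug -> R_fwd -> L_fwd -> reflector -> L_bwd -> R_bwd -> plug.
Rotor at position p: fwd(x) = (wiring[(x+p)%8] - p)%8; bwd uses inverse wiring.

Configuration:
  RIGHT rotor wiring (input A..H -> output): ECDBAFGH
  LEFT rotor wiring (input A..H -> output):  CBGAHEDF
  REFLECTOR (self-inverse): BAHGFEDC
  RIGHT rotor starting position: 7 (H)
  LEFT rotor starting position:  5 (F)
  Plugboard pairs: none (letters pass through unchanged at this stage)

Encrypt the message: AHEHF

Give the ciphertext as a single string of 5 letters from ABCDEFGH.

Char 1 ('A'): step: R->0, L->6 (L advanced); A->plug->A->R->E->L->A->refl->B->L'->G->R'->G->plug->G
Char 2 ('H'): step: R->1, L=6; H->plug->H->R->D->L->D->refl->G->L'->H->R'->D->plug->D
Char 3 ('E'): step: R->2, L=6; E->plug->E->R->E->L->A->refl->B->L'->G->R'->C->plug->C
Char 4 ('H'): step: R->3, L=6; H->plug->H->R->A->L->F->refl->E->L'->C->R'->C->plug->C
Char 5 ('F'): step: R->4, L=6; F->plug->F->R->G->L->B->refl->A->L'->E->R'->A->plug->A

Answer: GDCCA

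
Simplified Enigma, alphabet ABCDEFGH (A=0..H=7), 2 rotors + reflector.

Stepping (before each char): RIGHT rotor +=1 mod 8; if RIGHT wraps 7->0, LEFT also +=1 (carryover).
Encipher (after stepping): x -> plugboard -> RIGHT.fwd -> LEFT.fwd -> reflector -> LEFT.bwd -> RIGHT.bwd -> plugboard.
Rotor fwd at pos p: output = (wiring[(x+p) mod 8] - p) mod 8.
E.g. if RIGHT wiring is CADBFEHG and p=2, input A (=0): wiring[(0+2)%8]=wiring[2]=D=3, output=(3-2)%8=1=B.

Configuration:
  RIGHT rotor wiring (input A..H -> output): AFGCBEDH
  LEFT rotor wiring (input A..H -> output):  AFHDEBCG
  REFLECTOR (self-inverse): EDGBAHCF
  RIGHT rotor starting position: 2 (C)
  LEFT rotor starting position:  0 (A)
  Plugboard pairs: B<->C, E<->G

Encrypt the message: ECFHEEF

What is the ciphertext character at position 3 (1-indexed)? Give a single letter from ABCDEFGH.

Char 1 ('E'): step: R->3, L=0; E->plug->G->R->C->L->H->refl->F->L'->B->R'->C->plug->B
Char 2 ('C'): step: R->4, L=0; C->plug->B->R->A->L->A->refl->E->L'->E->R'->E->plug->G
Char 3 ('F'): step: R->5, L=0; F->plug->F->R->B->L->F->refl->H->L'->C->R'->C->plug->B

B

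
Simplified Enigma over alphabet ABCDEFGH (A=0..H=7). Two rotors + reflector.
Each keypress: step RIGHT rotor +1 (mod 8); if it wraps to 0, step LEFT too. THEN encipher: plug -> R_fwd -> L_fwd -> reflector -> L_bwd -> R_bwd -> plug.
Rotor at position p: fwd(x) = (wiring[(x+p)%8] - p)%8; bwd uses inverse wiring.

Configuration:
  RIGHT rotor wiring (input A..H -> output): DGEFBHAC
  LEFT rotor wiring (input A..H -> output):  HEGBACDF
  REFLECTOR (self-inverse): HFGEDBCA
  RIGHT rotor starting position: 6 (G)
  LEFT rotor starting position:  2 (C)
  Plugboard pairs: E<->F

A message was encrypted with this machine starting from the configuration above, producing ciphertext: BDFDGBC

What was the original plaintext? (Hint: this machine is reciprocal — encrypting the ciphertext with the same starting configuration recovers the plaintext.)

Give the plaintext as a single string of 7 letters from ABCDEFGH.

Char 1 ('B'): step: R->7, L=2; B->plug->B->R->E->L->B->refl->F->L'->G->R'->E->plug->F
Char 2 ('D'): step: R->0, L->3 (L advanced); D->plug->D->R->F->L->E->refl->D->L'->H->R'->F->plug->E
Char 3 ('F'): step: R->1, L=3; F->plug->E->R->G->L->B->refl->F->L'->B->R'->G->plug->G
Char 4 ('D'): step: R->2, L=3; D->plug->D->R->F->L->E->refl->D->L'->H->R'->C->plug->C
Char 5 ('G'): step: R->3, L=3; G->plug->G->R->D->L->A->refl->H->L'->C->R'->A->plug->A
Char 6 ('B'): step: R->4, L=3; B->plug->B->R->D->L->A->refl->H->L'->C->R'->F->plug->E
Char 7 ('C'): step: R->5, L=3; C->plug->C->R->F->L->E->refl->D->L'->H->R'->F->plug->E

Answer: FEGCAEE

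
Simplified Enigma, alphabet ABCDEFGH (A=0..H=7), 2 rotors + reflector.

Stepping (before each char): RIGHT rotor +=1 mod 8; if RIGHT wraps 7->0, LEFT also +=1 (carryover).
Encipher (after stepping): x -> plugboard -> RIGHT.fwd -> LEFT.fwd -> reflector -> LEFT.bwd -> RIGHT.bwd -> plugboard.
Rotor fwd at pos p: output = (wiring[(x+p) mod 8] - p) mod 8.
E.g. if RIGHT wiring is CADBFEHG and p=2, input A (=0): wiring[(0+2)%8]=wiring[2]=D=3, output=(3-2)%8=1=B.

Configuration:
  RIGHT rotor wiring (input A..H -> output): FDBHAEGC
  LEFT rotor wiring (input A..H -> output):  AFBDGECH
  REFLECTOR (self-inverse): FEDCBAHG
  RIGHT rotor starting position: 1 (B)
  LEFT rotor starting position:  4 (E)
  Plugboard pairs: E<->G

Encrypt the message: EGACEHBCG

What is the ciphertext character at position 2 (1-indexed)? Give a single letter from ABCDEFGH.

Char 1 ('E'): step: R->2, L=4; E->plug->G->R->D->L->D->refl->C->L'->A->R'->F->plug->F
Char 2 ('G'): step: R->3, L=4; G->plug->E->R->H->L->H->refl->G->L'->C->R'->F->plug->F

F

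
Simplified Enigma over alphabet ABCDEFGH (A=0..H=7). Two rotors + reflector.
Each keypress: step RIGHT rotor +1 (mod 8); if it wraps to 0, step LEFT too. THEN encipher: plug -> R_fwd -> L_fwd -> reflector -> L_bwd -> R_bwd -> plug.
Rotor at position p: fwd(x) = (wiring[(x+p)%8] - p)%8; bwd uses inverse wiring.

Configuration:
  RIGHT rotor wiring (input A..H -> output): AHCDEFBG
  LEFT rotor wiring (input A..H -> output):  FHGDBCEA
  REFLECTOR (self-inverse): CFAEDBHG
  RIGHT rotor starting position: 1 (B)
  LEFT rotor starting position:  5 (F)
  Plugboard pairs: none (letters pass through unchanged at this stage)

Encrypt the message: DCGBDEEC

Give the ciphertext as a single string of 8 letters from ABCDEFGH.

Char 1 ('D'): step: R->2, L=5; D->plug->D->R->D->L->A->refl->C->L'->E->R'->F->plug->F
Char 2 ('C'): step: R->3, L=5; C->plug->C->R->C->L->D->refl->E->L'->H->R'->H->plug->H
Char 3 ('G'): step: R->4, L=5; G->plug->G->R->G->L->G->refl->H->L'->B->R'->B->plug->B
Char 4 ('B'): step: R->5, L=5; B->plug->B->R->E->L->C->refl->A->L'->D->R'->D->plug->D
Char 5 ('D'): step: R->6, L=5; D->plug->D->R->B->L->H->refl->G->L'->G->R'->G->plug->G
Char 6 ('E'): step: R->7, L=5; E->plug->E->R->E->L->C->refl->A->L'->D->R'->D->plug->D
Char 7 ('E'): step: R->0, L->6 (L advanced); E->plug->E->R->E->L->A->refl->C->L'->B->R'->G->plug->G
Char 8 ('C'): step: R->1, L=6; C->plug->C->R->C->L->H->refl->G->L'->A->R'->F->plug->F

Answer: FHBDGDGF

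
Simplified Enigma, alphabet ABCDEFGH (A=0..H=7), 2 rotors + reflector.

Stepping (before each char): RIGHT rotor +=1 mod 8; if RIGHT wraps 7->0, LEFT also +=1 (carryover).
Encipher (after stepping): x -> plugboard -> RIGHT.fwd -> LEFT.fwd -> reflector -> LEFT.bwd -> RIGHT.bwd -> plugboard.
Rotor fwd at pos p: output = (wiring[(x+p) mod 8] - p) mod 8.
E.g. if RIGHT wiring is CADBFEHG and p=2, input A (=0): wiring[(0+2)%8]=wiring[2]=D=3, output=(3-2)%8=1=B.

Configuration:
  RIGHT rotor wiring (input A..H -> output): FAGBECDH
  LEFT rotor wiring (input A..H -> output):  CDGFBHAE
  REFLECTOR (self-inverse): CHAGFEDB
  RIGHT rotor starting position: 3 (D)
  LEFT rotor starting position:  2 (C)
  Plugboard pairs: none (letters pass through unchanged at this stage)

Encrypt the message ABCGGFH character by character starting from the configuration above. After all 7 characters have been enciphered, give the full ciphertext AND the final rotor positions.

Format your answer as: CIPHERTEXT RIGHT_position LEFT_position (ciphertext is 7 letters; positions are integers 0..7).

Char 1 ('A'): step: R->4, L=2; A->plug->A->R->A->L->E->refl->F->L'->D->R'->D->plug->D
Char 2 ('B'): step: R->5, L=2; B->plug->B->R->G->L->A->refl->C->L'->F->R'->A->plug->A
Char 3 ('C'): step: R->6, L=2; C->plug->C->R->H->L->B->refl->H->L'->C->R'->D->plug->D
Char 4 ('G'): step: R->7, L=2; G->plug->G->R->D->L->F->refl->E->L'->A->R'->A->plug->A
Char 5 ('G'): step: R->0, L->3 (L advanced); G->plug->G->R->D->L->F->refl->E->L'->C->R'->F->plug->F
Char 6 ('F'): step: R->1, L=3; F->plug->F->R->C->L->E->refl->F->L'->D->R'->D->plug->D
Char 7 ('H'): step: R->2, L=3; H->plug->H->R->G->L->A->refl->C->L'->A->R'->D->plug->D
Final: ciphertext=DADAFDD, RIGHT=2, LEFT=3

Answer: DADAFDD 2 3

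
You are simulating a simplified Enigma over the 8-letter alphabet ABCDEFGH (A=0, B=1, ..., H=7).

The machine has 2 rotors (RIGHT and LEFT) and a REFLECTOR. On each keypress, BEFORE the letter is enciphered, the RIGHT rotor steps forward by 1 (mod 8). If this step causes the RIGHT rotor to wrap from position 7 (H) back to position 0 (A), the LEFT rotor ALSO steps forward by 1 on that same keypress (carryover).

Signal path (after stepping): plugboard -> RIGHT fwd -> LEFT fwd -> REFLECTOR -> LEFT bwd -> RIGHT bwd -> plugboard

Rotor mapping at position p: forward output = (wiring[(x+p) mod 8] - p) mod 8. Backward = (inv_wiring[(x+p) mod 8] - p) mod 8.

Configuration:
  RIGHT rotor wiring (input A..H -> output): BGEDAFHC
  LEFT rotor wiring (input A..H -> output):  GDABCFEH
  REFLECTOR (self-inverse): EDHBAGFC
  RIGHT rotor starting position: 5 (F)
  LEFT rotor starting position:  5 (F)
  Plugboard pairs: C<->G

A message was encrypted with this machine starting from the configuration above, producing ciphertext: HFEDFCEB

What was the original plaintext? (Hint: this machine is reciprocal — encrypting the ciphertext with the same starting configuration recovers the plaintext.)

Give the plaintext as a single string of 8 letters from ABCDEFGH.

Answer: BBDEDABC

Derivation:
Char 1 ('H'): step: R->6, L=5; H->plug->H->R->H->L->F->refl->G->L'->E->R'->B->plug->B
Char 2 ('F'): step: R->7, L=5; F->plug->F->R->B->L->H->refl->C->L'->C->R'->B->plug->B
Char 3 ('E'): step: R->0, L->6 (L advanced); E->plug->E->R->A->L->G->refl->F->L'->D->R'->D->plug->D
Char 4 ('D'): step: R->1, L=6; D->plug->D->R->H->L->H->refl->C->L'->E->R'->E->plug->E
Char 5 ('F'): step: R->2, L=6; F->plug->F->R->A->L->G->refl->F->L'->D->R'->D->plug->D
Char 6 ('C'): step: R->3, L=6; C->plug->G->R->D->L->F->refl->G->L'->A->R'->A->plug->A
Char 7 ('E'): step: R->4, L=6; E->plug->E->R->F->L->D->refl->B->L'->B->R'->B->plug->B
Char 8 ('B'): step: R->5, L=6; B->plug->B->R->C->L->A->refl->E->L'->G->R'->G->plug->C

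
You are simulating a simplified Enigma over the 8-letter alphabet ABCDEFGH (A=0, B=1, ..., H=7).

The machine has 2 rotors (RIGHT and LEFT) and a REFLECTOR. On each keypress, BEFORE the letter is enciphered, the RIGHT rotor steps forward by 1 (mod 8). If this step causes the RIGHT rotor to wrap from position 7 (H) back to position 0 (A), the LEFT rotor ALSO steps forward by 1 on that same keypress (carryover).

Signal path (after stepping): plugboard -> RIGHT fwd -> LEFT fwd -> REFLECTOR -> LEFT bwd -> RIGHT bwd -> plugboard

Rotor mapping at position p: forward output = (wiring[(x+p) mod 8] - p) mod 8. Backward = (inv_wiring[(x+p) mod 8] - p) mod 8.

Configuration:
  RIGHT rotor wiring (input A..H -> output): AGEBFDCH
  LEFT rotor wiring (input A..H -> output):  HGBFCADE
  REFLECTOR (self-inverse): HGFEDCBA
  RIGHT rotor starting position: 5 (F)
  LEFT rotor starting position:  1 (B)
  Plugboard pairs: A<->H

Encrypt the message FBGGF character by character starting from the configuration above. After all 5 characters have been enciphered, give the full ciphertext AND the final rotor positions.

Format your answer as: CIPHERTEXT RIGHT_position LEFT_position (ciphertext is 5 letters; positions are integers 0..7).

Char 1 ('F'): step: R->6, L=1; F->plug->F->R->D->L->B->refl->G->L'->H->R'->G->plug->G
Char 2 ('B'): step: R->7, L=1; B->plug->B->R->B->L->A->refl->H->L'->E->R'->G->plug->G
Char 3 ('G'): step: R->0, L->2 (L advanced); G->plug->G->R->C->L->A->refl->H->L'->A->R'->A->plug->H
Char 4 ('G'): step: R->1, L=2; G->plug->G->R->G->L->F->refl->C->L'->F->R'->A->plug->H
Char 5 ('F'): step: R->2, L=2; F->plug->F->R->F->L->C->refl->F->L'->G->R'->G->plug->G
Final: ciphertext=GGHHG, RIGHT=2, LEFT=2

Answer: GGHHG 2 2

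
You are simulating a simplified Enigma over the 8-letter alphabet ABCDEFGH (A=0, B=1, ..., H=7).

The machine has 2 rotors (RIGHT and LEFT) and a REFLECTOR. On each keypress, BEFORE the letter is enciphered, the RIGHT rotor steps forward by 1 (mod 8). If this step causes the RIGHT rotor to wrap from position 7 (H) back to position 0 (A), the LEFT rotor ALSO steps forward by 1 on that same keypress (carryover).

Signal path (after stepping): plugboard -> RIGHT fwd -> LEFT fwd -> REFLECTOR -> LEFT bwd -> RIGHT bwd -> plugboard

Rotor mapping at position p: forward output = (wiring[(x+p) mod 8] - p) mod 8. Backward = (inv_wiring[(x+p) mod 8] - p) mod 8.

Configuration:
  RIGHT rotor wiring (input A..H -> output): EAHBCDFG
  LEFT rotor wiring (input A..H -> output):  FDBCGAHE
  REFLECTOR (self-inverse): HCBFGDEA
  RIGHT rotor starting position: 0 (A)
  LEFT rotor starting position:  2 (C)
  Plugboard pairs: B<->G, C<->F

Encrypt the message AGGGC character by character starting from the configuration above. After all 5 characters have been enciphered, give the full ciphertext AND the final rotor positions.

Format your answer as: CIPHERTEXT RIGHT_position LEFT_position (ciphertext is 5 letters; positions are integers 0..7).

Answer: BABHE 5 2

Derivation:
Char 1 ('A'): step: R->1, L=2; A->plug->A->R->H->L->B->refl->C->L'->F->R'->G->plug->B
Char 2 ('G'): step: R->2, L=2; G->plug->B->R->H->L->B->refl->C->L'->F->R'->A->plug->A
Char 3 ('G'): step: R->3, L=2; G->plug->B->R->H->L->B->refl->C->L'->F->R'->G->plug->B
Char 4 ('G'): step: R->4, L=2; G->plug->B->R->H->L->B->refl->C->L'->F->R'->H->plug->H
Char 5 ('C'): step: R->5, L=2; C->plug->F->R->C->L->E->refl->G->L'->D->R'->E->plug->E
Final: ciphertext=BABHE, RIGHT=5, LEFT=2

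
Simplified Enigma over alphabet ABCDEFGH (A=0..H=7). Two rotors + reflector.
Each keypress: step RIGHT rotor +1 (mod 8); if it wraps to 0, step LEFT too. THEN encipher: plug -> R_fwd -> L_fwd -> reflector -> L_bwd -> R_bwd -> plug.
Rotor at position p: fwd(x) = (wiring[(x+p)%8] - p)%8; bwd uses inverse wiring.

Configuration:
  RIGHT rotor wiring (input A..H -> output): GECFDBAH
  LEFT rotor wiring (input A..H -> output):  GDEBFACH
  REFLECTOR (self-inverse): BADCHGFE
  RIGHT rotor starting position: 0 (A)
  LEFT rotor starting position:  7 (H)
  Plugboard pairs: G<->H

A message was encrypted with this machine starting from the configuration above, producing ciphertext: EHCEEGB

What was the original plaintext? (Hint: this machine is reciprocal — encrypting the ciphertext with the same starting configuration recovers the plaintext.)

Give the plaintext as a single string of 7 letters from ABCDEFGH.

Char 1 ('E'): step: R->1, L=7; E->plug->E->R->A->L->A->refl->B->L'->G->R'->G->plug->H
Char 2 ('H'): step: R->2, L=7; H->plug->G->R->E->L->C->refl->D->L'->H->R'->D->plug->D
Char 3 ('C'): step: R->3, L=7; C->plug->C->R->G->L->B->refl->A->L'->A->R'->B->plug->B
Char 4 ('E'): step: R->4, L=7; E->plug->E->R->C->L->E->refl->H->L'->B->R'->H->plug->G
Char 5 ('E'): step: R->5, L=7; E->plug->E->R->H->L->D->refl->C->L'->E->R'->A->plug->A
Char 6 ('G'): step: R->6, L=7; G->plug->H->R->D->L->F->refl->G->L'->F->R'->G->plug->H
Char 7 ('B'): step: R->7, L=7; B->plug->B->R->H->L->D->refl->C->L'->E->R'->F->plug->F

Answer: HDBGAHF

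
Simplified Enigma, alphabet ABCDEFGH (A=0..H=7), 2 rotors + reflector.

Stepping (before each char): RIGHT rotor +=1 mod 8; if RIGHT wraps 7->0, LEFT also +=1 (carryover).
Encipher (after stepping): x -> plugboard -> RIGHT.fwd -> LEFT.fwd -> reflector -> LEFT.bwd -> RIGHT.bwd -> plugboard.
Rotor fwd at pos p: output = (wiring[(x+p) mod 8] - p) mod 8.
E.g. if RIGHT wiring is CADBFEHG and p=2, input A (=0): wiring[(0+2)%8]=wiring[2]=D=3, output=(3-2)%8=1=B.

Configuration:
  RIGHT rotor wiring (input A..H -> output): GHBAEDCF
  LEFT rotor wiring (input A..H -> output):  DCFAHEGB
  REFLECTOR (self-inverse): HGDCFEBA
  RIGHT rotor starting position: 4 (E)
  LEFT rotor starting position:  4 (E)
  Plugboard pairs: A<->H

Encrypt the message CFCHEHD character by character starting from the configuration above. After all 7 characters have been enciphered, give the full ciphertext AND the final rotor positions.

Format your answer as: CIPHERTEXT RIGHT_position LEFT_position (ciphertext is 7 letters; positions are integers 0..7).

Answer: ECDBGBA 3 5

Derivation:
Char 1 ('C'): step: R->5, L=4; C->plug->C->R->A->L->D->refl->C->L'->C->R'->E->plug->E
Char 2 ('F'): step: R->6, L=4; F->plug->F->R->C->L->C->refl->D->L'->A->R'->C->plug->C
Char 3 ('C'): step: R->7, L=4; C->plug->C->R->A->L->D->refl->C->L'->C->R'->D->plug->D
Char 4 ('H'): step: R->0, L->5 (L advanced); H->plug->A->R->G->L->D->refl->C->L'->H->R'->B->plug->B
Char 5 ('E'): step: R->1, L=5; E->plug->E->R->C->L->E->refl->F->L'->E->R'->G->plug->G
Char 6 ('H'): step: R->2, L=5; H->plug->A->R->H->L->C->refl->D->L'->G->R'->B->plug->B
Char 7 ('D'): step: R->3, L=5; D->plug->D->R->H->L->C->refl->D->L'->G->R'->H->plug->A
Final: ciphertext=ECDBGBA, RIGHT=3, LEFT=5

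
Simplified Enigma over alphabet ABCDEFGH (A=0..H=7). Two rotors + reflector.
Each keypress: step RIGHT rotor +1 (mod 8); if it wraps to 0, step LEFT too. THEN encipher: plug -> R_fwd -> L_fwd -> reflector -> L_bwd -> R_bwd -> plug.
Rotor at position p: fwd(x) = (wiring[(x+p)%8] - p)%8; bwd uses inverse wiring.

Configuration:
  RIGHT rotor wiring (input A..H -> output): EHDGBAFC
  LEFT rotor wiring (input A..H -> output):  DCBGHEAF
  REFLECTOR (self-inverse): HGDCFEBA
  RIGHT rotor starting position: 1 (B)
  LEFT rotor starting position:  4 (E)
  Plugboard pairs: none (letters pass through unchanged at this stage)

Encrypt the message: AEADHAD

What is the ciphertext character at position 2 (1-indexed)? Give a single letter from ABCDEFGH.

Char 1 ('A'): step: R->2, L=4; A->plug->A->R->B->L->A->refl->H->L'->E->R'->B->plug->B
Char 2 ('E'): step: R->3, L=4; E->plug->E->R->H->L->C->refl->D->L'->A->R'->H->plug->H

H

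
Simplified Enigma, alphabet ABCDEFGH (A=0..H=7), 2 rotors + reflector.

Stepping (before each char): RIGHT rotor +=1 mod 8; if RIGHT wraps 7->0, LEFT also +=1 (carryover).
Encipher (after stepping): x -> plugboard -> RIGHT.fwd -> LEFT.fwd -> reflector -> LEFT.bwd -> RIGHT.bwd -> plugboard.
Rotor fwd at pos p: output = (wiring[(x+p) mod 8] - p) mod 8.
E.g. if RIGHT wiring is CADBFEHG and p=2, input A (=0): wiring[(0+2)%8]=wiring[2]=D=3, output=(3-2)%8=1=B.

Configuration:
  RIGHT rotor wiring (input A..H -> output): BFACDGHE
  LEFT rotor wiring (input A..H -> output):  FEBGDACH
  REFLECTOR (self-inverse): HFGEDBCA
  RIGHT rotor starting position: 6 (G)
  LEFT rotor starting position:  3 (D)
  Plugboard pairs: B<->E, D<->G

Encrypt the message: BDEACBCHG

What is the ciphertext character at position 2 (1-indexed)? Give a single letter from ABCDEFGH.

Char 1 ('B'): step: R->7, L=3; B->plug->E->R->D->L->H->refl->A->L'->B->R'->D->plug->G
Char 2 ('D'): step: R->0, L->4 (L advanced); D->plug->G->R->H->L->C->refl->G->L'->C->R'->D->plug->G

G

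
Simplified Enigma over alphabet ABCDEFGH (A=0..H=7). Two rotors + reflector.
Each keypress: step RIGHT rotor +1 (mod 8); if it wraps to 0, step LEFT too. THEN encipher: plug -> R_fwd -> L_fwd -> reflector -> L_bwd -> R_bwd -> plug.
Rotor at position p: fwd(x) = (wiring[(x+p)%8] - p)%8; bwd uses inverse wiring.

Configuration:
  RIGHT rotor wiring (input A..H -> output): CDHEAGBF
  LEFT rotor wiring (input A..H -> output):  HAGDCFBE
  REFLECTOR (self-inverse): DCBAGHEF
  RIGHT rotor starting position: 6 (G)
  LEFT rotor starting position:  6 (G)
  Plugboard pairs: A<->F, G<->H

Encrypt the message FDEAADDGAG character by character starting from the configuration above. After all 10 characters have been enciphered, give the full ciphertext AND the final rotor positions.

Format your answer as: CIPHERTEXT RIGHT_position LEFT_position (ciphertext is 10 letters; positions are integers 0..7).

Answer: AAGHECFFEE 0 0

Derivation:
Char 1 ('F'): step: R->7, L=6; F->plug->A->R->G->L->E->refl->G->L'->B->R'->F->plug->A
Char 2 ('D'): step: R->0, L->7 (L advanced); D->plug->D->R->E->L->E->refl->G->L'->G->R'->F->plug->A
Char 3 ('E'): step: R->1, L=7; E->plug->E->R->F->L->D->refl->A->L'->B->R'->H->plug->G
Char 4 ('A'): step: R->2, L=7; A->plug->F->R->D->L->H->refl->F->L'->A->R'->G->plug->H
Char 5 ('A'): step: R->3, L=7; A->plug->F->R->H->L->C->refl->B->L'->C->R'->E->plug->E
Char 6 ('D'): step: R->4, L=7; D->plug->D->R->B->L->A->refl->D->L'->F->R'->C->plug->C
Char 7 ('D'): step: R->5, L=7; D->plug->D->R->F->L->D->refl->A->L'->B->R'->A->plug->F
Char 8 ('G'): step: R->6, L=7; G->plug->H->R->A->L->F->refl->H->L'->D->R'->A->plug->F
Char 9 ('A'): step: R->7, L=7; A->plug->F->R->B->L->A->refl->D->L'->F->R'->E->plug->E
Char 10 ('G'): step: R->0, L->0 (L advanced); G->plug->H->R->F->L->F->refl->H->L'->A->R'->E->plug->E
Final: ciphertext=AAGHECFFEE, RIGHT=0, LEFT=0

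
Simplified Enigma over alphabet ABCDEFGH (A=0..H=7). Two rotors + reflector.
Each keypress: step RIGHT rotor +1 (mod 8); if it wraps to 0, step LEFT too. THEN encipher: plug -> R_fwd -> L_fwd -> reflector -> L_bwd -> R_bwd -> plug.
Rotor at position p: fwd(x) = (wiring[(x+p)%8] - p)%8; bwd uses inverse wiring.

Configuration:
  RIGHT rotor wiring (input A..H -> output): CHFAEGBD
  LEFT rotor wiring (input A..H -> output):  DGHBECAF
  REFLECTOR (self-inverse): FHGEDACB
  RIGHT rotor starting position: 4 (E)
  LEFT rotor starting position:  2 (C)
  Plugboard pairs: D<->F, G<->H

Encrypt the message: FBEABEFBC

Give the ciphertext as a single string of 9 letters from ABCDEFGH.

Char 1 ('F'): step: R->5, L=2; F->plug->D->R->F->L->D->refl->E->L'->H->R'->H->plug->G
Char 2 ('B'): step: R->6, L=2; B->plug->B->R->F->L->D->refl->E->L'->H->R'->E->plug->E
Char 3 ('E'): step: R->7, L=2; E->plug->E->R->B->L->H->refl->B->L'->G->R'->D->plug->F
Char 4 ('A'): step: R->0, L->3 (L advanced); A->plug->A->R->C->L->H->refl->B->L'->B->R'->G->plug->H
Char 5 ('B'): step: R->1, L=3; B->plug->B->R->E->L->C->refl->G->L'->A->R'->F->plug->D
Char 6 ('E'): step: R->2, L=3; E->plug->E->R->H->L->E->refl->D->L'->G->R'->B->plug->B
Char 7 ('F'): step: R->3, L=3; F->plug->D->R->G->L->D->refl->E->L'->H->R'->F->plug->D
Char 8 ('B'): step: R->4, L=3; B->plug->B->R->C->L->H->refl->B->L'->B->R'->G->plug->H
Char 9 ('C'): step: R->5, L=3; C->plug->C->R->G->L->D->refl->E->L'->H->R'->H->plug->G

Answer: GEFHDBDHG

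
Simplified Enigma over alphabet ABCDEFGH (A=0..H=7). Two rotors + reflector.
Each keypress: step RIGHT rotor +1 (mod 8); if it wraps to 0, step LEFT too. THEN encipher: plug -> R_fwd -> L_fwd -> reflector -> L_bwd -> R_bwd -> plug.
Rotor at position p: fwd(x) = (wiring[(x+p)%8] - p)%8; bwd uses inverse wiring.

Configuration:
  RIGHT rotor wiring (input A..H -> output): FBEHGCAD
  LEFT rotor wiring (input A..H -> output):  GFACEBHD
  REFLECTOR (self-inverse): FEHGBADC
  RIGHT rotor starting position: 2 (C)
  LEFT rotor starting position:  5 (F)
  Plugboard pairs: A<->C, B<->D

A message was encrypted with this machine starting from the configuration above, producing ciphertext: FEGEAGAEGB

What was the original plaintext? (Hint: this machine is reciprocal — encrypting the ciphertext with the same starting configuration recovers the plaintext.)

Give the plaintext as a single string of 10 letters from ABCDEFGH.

Answer: BBCHBCFHAD

Derivation:
Char 1 ('F'): step: R->3, L=5; F->plug->F->R->C->L->G->refl->D->L'->F->R'->D->plug->B
Char 2 ('E'): step: R->4, L=5; E->plug->E->R->B->L->C->refl->H->L'->H->R'->D->plug->B
Char 3 ('G'): step: R->5, L=5; G->plug->G->R->C->L->G->refl->D->L'->F->R'->A->plug->C
Char 4 ('E'): step: R->6, L=5; E->plug->E->R->G->L->F->refl->A->L'->E->R'->H->plug->H
Char 5 ('A'): step: R->7, L=5; A->plug->C->R->C->L->G->refl->D->L'->F->R'->D->plug->B
Char 6 ('G'): step: R->0, L->6 (L advanced); G->plug->G->R->A->L->B->refl->E->L'->F->R'->A->plug->C
Char 7 ('A'): step: R->1, L=6; A->plug->C->R->G->L->G->refl->D->L'->H->R'->F->plug->F
Char 8 ('E'): step: R->2, L=6; E->plug->E->R->G->L->G->refl->D->L'->H->R'->H->plug->H
Char 9 ('G'): step: R->3, L=6; G->plug->G->R->G->L->G->refl->D->L'->H->R'->C->plug->A
Char 10 ('B'): step: R->4, L=6; B->plug->D->R->H->L->D->refl->G->L'->G->R'->B->plug->D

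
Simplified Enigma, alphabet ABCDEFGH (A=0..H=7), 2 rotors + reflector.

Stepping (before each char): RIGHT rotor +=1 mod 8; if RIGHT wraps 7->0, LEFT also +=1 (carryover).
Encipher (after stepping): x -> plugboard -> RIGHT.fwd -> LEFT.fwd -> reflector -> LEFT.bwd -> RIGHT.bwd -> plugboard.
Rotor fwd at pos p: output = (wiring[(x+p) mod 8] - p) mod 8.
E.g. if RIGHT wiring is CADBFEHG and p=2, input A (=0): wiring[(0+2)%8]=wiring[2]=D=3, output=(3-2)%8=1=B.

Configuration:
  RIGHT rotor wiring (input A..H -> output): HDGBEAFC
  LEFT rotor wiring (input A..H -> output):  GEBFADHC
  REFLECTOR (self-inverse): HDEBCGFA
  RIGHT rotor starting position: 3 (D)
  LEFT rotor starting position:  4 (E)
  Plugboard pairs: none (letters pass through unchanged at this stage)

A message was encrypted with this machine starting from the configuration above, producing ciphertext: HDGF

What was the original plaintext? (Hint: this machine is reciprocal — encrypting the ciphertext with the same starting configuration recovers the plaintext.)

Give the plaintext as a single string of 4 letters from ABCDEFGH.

Char 1 ('H'): step: R->4, L=4; H->plug->H->R->F->L->A->refl->H->L'->B->R'->C->plug->C
Char 2 ('D'): step: R->5, L=4; D->plug->D->R->C->L->D->refl->B->L'->H->R'->H->plug->H
Char 3 ('G'): step: R->6, L=4; G->plug->G->R->G->L->F->refl->G->L'->D->R'->F->plug->F
Char 4 ('F'): step: R->7, L=4; F->plug->F->R->F->L->A->refl->H->L'->B->R'->G->plug->G

Answer: CHFG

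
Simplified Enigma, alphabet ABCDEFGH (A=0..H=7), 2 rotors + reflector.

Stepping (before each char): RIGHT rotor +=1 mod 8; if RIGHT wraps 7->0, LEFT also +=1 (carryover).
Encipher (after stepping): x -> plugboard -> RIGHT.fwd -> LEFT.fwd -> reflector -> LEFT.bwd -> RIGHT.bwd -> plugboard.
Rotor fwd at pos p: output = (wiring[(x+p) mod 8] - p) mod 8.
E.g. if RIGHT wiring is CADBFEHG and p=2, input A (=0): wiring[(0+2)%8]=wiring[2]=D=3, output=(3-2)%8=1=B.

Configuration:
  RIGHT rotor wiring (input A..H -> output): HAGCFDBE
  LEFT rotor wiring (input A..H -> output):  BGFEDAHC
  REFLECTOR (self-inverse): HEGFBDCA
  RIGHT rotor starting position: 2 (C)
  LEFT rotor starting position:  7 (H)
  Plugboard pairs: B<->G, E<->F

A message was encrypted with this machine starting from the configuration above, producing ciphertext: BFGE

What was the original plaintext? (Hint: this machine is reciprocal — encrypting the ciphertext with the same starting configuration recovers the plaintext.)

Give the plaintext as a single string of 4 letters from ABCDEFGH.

Answer: DAHF

Derivation:
Char 1 ('B'): step: R->3, L=7; B->plug->G->R->F->L->E->refl->B->L'->G->R'->D->plug->D
Char 2 ('F'): step: R->4, L=7; F->plug->E->R->D->L->G->refl->C->L'->B->R'->A->plug->A
Char 3 ('G'): step: R->5, L=7; G->plug->B->R->E->L->F->refl->D->L'->A->R'->H->plug->H
Char 4 ('E'): step: R->6, L=7; E->plug->F->R->E->L->F->refl->D->L'->A->R'->E->plug->F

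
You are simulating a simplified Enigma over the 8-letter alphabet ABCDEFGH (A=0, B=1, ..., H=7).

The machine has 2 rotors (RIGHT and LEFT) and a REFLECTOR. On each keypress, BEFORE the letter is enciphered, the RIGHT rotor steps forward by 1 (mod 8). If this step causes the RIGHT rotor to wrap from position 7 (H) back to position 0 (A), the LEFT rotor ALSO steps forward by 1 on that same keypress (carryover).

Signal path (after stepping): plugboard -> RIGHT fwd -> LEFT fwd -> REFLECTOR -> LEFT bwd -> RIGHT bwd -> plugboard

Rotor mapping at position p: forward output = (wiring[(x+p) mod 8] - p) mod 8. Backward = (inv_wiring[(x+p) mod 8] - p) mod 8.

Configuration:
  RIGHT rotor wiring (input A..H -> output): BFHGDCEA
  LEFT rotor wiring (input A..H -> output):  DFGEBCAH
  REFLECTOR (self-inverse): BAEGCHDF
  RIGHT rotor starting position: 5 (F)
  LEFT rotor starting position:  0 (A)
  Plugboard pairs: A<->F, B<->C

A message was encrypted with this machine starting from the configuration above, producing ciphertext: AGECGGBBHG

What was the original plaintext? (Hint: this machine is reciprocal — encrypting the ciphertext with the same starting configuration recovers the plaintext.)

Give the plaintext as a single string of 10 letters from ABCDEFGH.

Char 1 ('A'): step: R->6, L=0; A->plug->F->R->A->L->D->refl->G->L'->C->R'->B->plug->C
Char 2 ('G'): step: R->7, L=0; G->plug->G->R->D->L->E->refl->C->L'->F->R'->H->plug->H
Char 3 ('E'): step: R->0, L->1 (L advanced); E->plug->E->R->D->L->A->refl->B->L'->E->R'->G->plug->G
Char 4 ('C'): step: R->1, L=1; C->plug->B->R->G->L->G->refl->D->L'->C->R'->D->plug->D
Char 5 ('G'): step: R->2, L=1; G->plug->G->R->H->L->C->refl->E->L'->A->R'->D->plug->D
Char 6 ('G'): step: R->3, L=1; G->plug->G->R->C->L->D->refl->G->L'->G->R'->F->plug->A
Char 7 ('B'): step: R->4, L=1; B->plug->C->R->A->L->E->refl->C->L'->H->R'->A->plug->F
Char 8 ('B'): step: R->5, L=1; B->plug->C->R->D->L->A->refl->B->L'->E->R'->D->plug->D
Char 9 ('H'): step: R->6, L=1; H->plug->H->R->E->L->B->refl->A->L'->D->R'->C->plug->B
Char 10 ('G'): step: R->7, L=1; G->plug->G->R->D->L->A->refl->B->L'->E->R'->F->plug->A

Answer: CHGDDAFDBA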